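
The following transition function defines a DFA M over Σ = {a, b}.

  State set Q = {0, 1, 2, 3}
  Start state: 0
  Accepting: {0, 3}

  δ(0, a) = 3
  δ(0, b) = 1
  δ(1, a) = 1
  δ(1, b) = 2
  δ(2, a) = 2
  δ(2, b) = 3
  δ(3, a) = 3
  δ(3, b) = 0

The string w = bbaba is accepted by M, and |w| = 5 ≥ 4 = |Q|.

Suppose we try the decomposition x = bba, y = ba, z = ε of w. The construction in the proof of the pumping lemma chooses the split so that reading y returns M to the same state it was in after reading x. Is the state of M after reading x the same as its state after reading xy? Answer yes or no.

no

State sequence: 0 -b-> 1 -b-> 2 -a-> 2 -b-> 3 -a-> 3

After x (step 3): 2. After xy (step 5): 3.
They differ (2 ≠ 3), so y is not a cycle from the state after x; this split is not the one the pumping-lemma construction produces, and pumping y need not keep the string in L(M).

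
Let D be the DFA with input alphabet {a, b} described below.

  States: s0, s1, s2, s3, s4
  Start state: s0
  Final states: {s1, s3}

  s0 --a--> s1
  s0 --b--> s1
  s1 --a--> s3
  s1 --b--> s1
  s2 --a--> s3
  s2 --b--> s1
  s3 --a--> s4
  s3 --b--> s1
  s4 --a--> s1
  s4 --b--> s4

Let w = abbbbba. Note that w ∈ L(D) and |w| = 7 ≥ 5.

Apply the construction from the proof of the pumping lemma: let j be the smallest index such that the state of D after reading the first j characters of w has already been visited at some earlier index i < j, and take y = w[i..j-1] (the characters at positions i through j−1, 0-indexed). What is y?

State sequence: s0 -a-> s1 -b-> s1 -b-> s1 -b-> s1 -b-> s1 -b-> s1 -a-> s3
First repeat at step 2: s1 was already visited.

So i = 1, j = 2, giving x = w[0:1] = a, y = w[1:2] = b, z = w[2:7] = bbbba.
Check: |xy| = 2 ≤ 5 and |y| = 1 ≥ 1. Reading y takes D from s1 back to s1, so every xyⁱz is accepted.

b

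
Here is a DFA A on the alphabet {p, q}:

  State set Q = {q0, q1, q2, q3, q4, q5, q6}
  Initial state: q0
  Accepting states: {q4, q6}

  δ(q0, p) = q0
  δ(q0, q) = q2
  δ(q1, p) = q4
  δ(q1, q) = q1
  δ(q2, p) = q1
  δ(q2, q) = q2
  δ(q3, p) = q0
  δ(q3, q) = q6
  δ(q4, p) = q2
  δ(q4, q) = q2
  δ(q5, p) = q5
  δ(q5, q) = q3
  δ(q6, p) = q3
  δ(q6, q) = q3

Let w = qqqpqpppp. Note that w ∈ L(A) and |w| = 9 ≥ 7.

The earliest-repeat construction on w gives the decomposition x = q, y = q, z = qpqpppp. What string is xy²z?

qqqqpqpppp

xy^2z = q·q·q·qpqpppp = qqqqpqpppp.
Reading y = q takes A from q2 back to q2, so after x·y·y the machine is still in q2, and z then leads to the accepting state q4. Hence qqqqpqpppp ∈ L(A).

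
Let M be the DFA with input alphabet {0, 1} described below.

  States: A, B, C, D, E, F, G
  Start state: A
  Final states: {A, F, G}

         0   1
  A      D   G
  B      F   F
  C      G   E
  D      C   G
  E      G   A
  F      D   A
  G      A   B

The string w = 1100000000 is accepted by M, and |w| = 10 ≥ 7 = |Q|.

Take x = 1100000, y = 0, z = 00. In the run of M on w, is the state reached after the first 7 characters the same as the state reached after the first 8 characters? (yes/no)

State sequence: A -1-> G -1-> B -0-> F -0-> D -0-> C -0-> G -0-> A -0-> D

After x (step 7): A. After xy (step 8): D.
They differ (A ≠ D), so y is not a cycle from the state after x; this split is not the one the pumping-lemma construction produces, and pumping y need not keep the string in L(M).

no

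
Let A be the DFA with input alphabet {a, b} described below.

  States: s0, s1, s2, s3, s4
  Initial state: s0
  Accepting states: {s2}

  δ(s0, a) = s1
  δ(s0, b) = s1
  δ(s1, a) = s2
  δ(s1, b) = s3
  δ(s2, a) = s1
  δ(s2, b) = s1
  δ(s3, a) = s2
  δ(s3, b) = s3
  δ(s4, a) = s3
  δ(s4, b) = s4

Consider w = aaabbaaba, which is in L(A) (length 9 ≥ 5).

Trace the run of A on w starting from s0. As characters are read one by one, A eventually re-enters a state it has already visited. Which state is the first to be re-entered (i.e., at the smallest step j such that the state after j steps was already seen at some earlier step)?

s1

State sequence: s0 -a-> s1 -a-> s2 -a-> s1 -b-> s3 -b-> s3 -a-> s2 -a-> s1 -b-> s3 -a-> s2
First repeat at step 3: s1 was already visited.

The earliest repeat is at step j = 3: A is in s1, which it already visited at step i = 1.
With |Q| = 5, pigeonhole forces a state repeat no later than step 5; the substring read between the first and second visits to that state can be pumped.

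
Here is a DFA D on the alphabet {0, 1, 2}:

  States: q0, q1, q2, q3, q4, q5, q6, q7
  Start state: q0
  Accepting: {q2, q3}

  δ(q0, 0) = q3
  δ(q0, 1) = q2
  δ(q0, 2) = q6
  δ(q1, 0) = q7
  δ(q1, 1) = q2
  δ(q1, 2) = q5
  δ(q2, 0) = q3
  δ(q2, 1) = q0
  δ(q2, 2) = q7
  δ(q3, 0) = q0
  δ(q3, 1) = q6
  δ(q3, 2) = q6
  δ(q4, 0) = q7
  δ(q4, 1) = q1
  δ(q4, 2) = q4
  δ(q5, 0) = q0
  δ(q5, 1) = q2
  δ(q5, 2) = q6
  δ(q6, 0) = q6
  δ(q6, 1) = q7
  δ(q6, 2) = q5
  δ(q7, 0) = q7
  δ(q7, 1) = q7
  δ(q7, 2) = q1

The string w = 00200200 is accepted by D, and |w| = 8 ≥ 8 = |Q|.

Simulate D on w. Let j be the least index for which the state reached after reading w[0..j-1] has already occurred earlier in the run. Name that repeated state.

Run of D on w = 0 0 2 0 0 2 0 0:
  step 0: q0  (start)
  step 1: q3  (read 0: q0→q3)
  step 2: q0  (read 0: q3→q0)   ← first repeat (q0 seen earlier)
  step 3: q6  (read 2: q0→q6)
  step 4: q6  (read 0: q6→q6)
  step 5: q6  (read 0: q6→q6)
  step 6: q5  (read 2: q6→q5)
  step 7: q0  (read 0: q5→q0)
  step 8: q3  (read 0: q0→q3)

The earliest repeat is at step j = 2: D is in q0, which it already visited at step i = 0.

q0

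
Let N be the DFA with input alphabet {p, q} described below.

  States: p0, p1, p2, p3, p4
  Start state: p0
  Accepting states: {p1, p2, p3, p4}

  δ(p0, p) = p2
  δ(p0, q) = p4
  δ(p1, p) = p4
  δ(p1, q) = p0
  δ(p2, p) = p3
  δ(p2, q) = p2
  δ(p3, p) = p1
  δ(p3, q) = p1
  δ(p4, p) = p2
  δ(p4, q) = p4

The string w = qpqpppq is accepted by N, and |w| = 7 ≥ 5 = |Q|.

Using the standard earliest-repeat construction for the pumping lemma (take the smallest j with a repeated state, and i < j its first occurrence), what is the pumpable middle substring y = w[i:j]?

State sequence: p0 -q-> p4 -p-> p2 -q-> p2 -p-> p3 -p-> p1 -p-> p4 -q-> p4
First repeat at step 3: p2 was already visited.

So i = 2, j = 3, giving x = w[0:2] = qp, y = w[2:3] = q, z = w[3:7] = pppq.
Check: |xy| = 3 ≤ 5 and |y| = 1 ≥ 1. Reading y takes N from p2 back to p2, so every xyⁱz is accepted.

q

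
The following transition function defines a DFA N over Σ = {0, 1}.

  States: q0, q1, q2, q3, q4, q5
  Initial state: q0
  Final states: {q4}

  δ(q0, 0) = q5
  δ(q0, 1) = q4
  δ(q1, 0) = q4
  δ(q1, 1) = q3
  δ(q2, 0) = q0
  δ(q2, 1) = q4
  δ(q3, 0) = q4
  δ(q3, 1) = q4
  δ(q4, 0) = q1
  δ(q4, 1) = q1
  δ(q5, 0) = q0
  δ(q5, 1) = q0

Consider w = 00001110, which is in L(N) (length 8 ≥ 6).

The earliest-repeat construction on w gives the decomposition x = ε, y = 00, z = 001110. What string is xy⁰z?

xy⁰z = xz = ε·001110 = 001110.
Reading y = 00 takes N from q0 back to q0, so after x the machine is still in q0, and z then leads to the accepting state q4. Hence 001110 ∈ L(N).

001110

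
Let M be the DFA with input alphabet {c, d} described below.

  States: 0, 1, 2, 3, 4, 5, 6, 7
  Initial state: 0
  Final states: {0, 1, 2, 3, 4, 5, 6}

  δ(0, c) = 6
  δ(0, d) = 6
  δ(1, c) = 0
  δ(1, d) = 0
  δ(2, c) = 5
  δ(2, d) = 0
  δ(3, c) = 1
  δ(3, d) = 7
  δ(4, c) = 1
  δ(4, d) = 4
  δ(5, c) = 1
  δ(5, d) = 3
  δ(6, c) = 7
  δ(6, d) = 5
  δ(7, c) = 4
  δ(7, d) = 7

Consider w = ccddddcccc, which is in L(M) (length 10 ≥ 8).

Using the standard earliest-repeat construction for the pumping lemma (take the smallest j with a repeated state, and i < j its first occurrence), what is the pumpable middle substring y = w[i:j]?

d

State sequence: 0 -c-> 6 -c-> 7 -d-> 7 -d-> 7 -d-> 7 -d-> 7 -c-> 4 -c-> 1 -c-> 0 -c-> 6
First repeat at step 3: 7 was already visited.

So i = 2, j = 3, giving x = w[0:2] = cc, y = w[2:3] = d, z = w[3:10] = dddcccc.
Check: |xy| = 3 ≤ 8 and |y| = 1 ≥ 1. Reading y takes M from 7 back to 7, so every xyⁱz is accepted.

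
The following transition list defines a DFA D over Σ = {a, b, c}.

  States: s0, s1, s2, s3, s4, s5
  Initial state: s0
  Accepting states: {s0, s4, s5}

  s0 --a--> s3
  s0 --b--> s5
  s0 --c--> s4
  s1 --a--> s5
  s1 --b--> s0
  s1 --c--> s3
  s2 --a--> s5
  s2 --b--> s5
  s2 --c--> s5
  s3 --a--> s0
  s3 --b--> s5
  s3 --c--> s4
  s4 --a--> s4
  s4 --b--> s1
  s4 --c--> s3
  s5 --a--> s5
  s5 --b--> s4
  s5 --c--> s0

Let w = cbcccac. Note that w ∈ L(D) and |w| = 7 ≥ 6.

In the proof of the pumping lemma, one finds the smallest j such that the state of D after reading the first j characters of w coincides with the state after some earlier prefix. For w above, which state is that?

State sequence: s0 -c-> s4 -b-> s1 -c-> s3 -c-> s4 -c-> s3 -a-> s0 -c-> s4
First repeat at step 4: s4 was already visited.

The earliest repeat is at step j = 4: D is in s4, which it already visited at step i = 1.

s4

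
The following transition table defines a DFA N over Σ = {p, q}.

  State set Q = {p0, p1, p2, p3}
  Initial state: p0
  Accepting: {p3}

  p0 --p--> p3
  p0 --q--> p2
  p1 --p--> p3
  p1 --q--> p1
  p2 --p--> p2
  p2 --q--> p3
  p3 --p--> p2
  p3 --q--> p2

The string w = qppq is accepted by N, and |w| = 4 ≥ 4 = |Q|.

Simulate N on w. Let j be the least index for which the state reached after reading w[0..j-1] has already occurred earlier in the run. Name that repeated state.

p2

Run of N on w = q p p q:
  step 0: p0  (start)
  step 1: p2  (read q: p0→p2)
  step 2: p2  (read p: p2→p2)   ← first repeat (p2 seen earlier)
  step 3: p2  (read p: p2→p2)
  step 4: p3  (read q: p2→p3)

The earliest repeat is at step j = 2: N is in p2, which it already visited at step i = 1.
Since N has 4 states, any run of length ≥ 4 visits 4+1 states, so by pigeonhole some state repeats within the first 4 steps — that repeat gives the pumpable loop.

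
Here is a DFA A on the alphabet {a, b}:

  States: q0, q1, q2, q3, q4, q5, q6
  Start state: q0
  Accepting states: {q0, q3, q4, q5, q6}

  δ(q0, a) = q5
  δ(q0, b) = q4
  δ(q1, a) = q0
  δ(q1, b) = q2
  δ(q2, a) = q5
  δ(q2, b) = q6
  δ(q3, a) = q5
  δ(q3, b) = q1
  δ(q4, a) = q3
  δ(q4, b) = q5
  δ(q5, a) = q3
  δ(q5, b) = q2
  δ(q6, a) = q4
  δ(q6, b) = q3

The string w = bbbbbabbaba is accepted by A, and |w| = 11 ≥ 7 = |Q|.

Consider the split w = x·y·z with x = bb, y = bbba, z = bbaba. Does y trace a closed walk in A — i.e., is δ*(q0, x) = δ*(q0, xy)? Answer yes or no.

State sequence: q0 -b-> q4 -b-> q5 -b-> q2 -b-> q6 -b-> q3 -a-> q5

After x (step 2): q5. After xy (step 6): q5.
They match, so y = bbba drives A around a cycle from q5 back to itself; pumping y any number of times keeps A in q5 before reading z, and xyⁱz ∈ L(A) for every i ≥ 0.

yes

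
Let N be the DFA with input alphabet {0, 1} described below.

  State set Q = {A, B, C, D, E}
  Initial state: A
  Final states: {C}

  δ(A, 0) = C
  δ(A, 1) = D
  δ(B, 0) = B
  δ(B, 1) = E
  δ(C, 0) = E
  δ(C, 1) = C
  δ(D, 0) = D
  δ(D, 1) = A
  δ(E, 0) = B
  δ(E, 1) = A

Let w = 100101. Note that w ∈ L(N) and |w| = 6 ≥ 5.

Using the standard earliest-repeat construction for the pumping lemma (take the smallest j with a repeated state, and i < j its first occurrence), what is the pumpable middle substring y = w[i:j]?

0

State sequence: A -1-> D -0-> D -0-> D -1-> A -0-> C -1-> C
First repeat at step 2: D was already visited.

So i = 1, j = 2, giving x = w[0:1] = 1, y = w[1:2] = 0, z = w[2:6] = 0101.
Check: |xy| = 2 ≤ 5 and |y| = 1 ≥ 1. Reading y takes N from D back to D, so every xyⁱz is accepted.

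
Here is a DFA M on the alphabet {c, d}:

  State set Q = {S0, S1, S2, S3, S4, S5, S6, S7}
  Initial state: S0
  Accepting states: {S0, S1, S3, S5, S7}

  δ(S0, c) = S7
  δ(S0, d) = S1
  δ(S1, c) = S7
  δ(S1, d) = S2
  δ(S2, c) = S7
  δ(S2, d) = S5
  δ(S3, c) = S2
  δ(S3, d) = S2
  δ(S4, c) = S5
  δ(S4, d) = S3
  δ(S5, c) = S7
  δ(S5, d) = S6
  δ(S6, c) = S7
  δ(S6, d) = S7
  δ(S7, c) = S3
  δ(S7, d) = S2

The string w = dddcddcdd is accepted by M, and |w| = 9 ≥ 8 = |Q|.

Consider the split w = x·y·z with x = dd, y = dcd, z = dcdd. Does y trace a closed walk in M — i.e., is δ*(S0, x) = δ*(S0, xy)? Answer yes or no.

State sequence: S0 -d-> S1 -d-> S2 -d-> S5 -c-> S7 -d-> S2

After x (step 2): S2. After xy (step 5): S2.
They match, so y = dcd drives M around a cycle from S2 back to itself; pumping y any number of times keeps M in S2 before reading z, and xyⁱz ∈ L(M) for every i ≥ 0.

yes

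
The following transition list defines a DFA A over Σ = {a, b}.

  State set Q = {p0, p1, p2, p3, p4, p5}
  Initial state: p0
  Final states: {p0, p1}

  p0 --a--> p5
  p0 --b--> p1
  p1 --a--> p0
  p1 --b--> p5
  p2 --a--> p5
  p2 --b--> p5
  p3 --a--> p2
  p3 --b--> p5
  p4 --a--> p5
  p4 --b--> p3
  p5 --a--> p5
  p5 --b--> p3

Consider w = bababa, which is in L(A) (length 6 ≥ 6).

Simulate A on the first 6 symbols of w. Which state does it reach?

State sequence: p0 -b-> p1 -a-> p0 -b-> p1 -a-> p0 -b-> p1 -a-> p0

After reading 6 characters, A is in state p0.

p0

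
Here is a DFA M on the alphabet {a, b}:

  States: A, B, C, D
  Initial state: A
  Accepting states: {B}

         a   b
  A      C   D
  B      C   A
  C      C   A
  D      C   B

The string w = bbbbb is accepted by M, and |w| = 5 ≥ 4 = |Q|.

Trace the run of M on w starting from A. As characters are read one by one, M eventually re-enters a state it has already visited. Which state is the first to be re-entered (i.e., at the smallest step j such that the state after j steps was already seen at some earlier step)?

A

State sequence: A -b-> D -b-> B -b-> A -b-> D -b-> B
First repeat at step 3: A was already visited.

The earliest repeat is at step j = 3: M is in A, which it already visited at step i = 0.
With |Q| = 4, pigeonhole forces a state repeat no later than step 4; the substring read between the first and second visits to that state can be pumped.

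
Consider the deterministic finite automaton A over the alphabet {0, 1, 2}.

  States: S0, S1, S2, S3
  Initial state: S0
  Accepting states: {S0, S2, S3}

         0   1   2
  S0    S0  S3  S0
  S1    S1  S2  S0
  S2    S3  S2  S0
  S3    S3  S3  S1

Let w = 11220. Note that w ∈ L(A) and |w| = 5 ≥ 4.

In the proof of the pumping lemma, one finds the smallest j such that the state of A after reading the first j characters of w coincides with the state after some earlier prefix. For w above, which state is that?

State sequence: S0 -1-> S3 -1-> S3 -2-> S1 -2-> S0 -0-> S0
First repeat at step 2: S3 was already visited.

The earliest repeat is at step j = 2: A is in S3, which it already visited at step i = 1.
Since A has 4 states, any run of length ≥ 4 visits 4+1 states, so by pigeonhole some state repeats within the first 4 steps — that repeat gives the pumpable loop.

S3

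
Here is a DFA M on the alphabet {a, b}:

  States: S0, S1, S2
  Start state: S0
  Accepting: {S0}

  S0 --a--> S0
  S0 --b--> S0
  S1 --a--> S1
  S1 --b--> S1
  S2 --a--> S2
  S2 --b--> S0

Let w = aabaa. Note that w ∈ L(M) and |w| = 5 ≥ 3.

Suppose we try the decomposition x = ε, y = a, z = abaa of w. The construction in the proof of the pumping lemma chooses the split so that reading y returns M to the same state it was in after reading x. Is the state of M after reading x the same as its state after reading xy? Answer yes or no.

State sequence: S0 -a-> S0

After x (step 0): S0. After xy (step 1): S0.
They match, so y = a drives M around a cycle from S0 back to itself; pumping y any number of times keeps M in S0 before reading z, and xyⁱz ∈ L(M) for every i ≥ 0.

yes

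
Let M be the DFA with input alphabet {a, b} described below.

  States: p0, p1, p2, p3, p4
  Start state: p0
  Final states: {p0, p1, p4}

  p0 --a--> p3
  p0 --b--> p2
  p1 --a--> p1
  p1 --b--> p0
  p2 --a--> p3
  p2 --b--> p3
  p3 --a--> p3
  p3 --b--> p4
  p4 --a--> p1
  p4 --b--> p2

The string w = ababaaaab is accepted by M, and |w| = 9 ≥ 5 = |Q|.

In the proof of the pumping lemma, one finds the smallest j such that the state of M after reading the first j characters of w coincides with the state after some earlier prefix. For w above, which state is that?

p0

Run of M on w = a b a b a a a a b:
  step 0: p0  (start)
  step 1: p3  (read a: p0→p3)
  step 2: p4  (read b: p3→p4)
  step 3: p1  (read a: p4→p1)
  step 4: p0  (read b: p1→p0)   ← first repeat (p0 seen earlier)
  step 5: p3  (read a: p0→p3)
  step 6: p3  (read a: p3→p3)
  step 7: p3  (read a: p3→p3)
  step 8: p3  (read a: p3→p3)
  step 9: p4  (read b: p3→p4)

The earliest repeat is at step j = 4: M is in p0, which it already visited at step i = 0.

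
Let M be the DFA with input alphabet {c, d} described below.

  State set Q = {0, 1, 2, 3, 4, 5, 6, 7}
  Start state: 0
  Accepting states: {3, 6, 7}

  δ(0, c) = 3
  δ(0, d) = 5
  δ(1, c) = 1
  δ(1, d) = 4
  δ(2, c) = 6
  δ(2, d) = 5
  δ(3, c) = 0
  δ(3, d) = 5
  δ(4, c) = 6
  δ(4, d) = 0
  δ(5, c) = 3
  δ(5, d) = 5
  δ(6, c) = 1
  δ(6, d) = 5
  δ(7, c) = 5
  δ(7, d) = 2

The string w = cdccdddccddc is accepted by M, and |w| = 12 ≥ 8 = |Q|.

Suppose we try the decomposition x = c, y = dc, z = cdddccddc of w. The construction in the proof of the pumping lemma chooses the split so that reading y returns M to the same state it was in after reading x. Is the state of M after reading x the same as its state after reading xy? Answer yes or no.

yes

Run of M on the first 3 characters of w = c d c:
  step 0: 0  (start)
  step 1: 3  (read c: 0→3)
  step 2: 5  (read d: 3→5)
  step 3: 3  (read c: 5→3)

After x (step 1): 3. After xy (step 3): 3.
They match, so y = dc drives M around a cycle from 3 back to itself; pumping y any number of times keeps M in 3 before reading z, and xyⁱz ∈ L(M) for every i ≥ 0.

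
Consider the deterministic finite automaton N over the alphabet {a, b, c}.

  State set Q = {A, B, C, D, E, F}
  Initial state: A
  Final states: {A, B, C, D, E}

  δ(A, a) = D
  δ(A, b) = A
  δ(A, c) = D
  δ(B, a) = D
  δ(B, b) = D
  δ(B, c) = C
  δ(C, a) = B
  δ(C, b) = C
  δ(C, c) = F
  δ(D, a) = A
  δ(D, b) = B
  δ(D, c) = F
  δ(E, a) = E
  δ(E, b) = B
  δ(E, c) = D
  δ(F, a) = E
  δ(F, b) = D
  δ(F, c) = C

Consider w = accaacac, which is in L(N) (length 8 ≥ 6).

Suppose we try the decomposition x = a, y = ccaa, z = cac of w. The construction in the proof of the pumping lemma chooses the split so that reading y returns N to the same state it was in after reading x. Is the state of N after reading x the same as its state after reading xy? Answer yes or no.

State sequence: A -a-> D -c-> F -c-> C -a-> B -a-> D

After x (step 1): D. After xy (step 5): D.
They match, so y = ccaa drives N around a cycle from D back to itself; pumping y any number of times keeps N in D before reading z, and xyⁱz ∈ L(N) for every i ≥ 0.

yes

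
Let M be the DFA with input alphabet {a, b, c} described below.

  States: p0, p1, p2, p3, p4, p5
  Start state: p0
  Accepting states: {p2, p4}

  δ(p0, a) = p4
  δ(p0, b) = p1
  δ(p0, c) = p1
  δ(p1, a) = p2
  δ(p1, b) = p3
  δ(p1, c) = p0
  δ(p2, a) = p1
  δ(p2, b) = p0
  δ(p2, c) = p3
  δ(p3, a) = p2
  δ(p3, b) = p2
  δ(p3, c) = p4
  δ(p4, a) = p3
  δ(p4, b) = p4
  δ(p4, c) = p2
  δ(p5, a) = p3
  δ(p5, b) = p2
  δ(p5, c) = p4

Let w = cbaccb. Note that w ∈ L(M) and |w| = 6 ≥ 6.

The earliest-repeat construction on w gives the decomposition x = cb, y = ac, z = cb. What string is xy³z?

cbacacaccb

xy^3z = cb·ac·ac·ac·cb = cbacacaccb.
Reading y = ac takes M from p3 back to p3, so after x·y·y·y the machine is still in p3, and z then leads to the accepting state p4. Hence cbacacaccb ∈ L(M).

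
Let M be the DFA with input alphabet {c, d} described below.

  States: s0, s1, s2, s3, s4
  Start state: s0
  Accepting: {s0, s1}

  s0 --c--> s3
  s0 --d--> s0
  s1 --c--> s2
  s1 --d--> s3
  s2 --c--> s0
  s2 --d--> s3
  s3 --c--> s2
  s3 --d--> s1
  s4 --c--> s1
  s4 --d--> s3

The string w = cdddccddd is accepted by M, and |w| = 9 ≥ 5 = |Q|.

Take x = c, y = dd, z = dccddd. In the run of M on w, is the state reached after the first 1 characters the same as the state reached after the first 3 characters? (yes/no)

yes

Run of M on the first 3 characters of w = c d d:
  step 0: s0  (start)
  step 1: s3  (read c: s0→s3)
  step 2: s1  (read d: s3→s1)
  step 3: s3  (read d: s1→s3)

After x (step 1): s3. After xy (step 3): s3.
They match, so y = dd drives M around a cycle from s3 back to itself; pumping y any number of times keeps M in s3 before reading z, and xyⁱz ∈ L(M) for every i ≥ 0.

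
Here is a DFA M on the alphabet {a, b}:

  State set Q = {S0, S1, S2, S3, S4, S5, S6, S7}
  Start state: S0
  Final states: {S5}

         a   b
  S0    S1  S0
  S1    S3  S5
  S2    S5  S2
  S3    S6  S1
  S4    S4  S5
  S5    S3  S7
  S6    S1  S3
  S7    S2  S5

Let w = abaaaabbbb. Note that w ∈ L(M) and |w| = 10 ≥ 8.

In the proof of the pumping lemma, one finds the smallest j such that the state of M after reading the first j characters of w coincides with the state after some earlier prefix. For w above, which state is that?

S1

State sequence: S0 -a-> S1 -b-> S5 -a-> S3 -a-> S6 -a-> S1 -a-> S3 -b-> S1 -b-> S5 -b-> S7 -b-> S5
First repeat at step 5: S1 was already visited.

The earliest repeat is at step j = 5: M is in S1, which it already visited at step i = 1.
Since M has 8 states, any run of length ≥ 8 visits 8+1 states, so by pigeonhole some state repeats within the first 8 steps — that repeat gives the pumpable loop.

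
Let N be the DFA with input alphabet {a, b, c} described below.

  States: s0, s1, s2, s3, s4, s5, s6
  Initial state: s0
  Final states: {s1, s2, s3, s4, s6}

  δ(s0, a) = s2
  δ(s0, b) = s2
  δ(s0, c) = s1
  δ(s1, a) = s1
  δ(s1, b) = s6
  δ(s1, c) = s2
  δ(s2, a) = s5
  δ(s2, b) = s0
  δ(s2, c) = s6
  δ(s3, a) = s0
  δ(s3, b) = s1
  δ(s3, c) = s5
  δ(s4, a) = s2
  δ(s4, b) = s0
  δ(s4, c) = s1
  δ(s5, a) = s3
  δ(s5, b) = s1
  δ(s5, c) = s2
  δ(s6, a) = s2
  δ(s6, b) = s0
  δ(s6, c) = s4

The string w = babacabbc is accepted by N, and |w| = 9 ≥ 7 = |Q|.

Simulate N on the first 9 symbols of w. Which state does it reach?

s4

State sequence: s0 -b-> s2 -a-> s5 -b-> s1 -a-> s1 -c-> s2 -a-> s5 -b-> s1 -b-> s6 -c-> s4

After reading 9 characters, N is in state s4.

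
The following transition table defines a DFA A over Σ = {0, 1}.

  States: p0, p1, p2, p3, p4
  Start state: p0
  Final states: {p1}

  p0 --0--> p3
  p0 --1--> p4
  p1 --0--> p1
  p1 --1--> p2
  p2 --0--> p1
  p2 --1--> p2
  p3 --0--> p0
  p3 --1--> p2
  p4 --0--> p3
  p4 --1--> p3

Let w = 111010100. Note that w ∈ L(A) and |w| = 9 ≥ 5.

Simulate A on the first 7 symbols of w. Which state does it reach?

Run of A on the first 7 characters of w = 1 1 1 0 1 0 1:
  step 0: p0  (start)
  step 1: p4  (read 1: p0→p4)
  step 2: p3  (read 1: p4→p3)
  step 3: p2  (read 1: p3→p2)
  step 4: p1  (read 0: p2→p1)
  step 5: p2  (read 1: p1→p2)
  step 6: p1  (read 0: p2→p1)
  step 7: p2  (read 1: p1→p2)

After reading 7 characters, A is in state p2.

p2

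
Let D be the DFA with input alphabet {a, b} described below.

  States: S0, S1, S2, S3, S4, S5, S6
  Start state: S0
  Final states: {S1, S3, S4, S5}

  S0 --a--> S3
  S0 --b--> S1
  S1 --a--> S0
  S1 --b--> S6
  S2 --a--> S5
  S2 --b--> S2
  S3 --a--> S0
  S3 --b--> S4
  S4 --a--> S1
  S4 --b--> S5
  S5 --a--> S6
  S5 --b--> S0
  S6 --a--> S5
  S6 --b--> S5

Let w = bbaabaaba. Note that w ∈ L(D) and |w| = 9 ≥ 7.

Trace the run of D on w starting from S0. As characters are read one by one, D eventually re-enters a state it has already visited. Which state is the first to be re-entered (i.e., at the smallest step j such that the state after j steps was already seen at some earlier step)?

S6

Run of D on w = b b a a b a a b a:
  step 0: S0  (start)
  step 1: S1  (read b: S0→S1)
  step 2: S6  (read b: S1→S6)
  step 3: S5  (read a: S6→S5)
  step 4: S6  (read a: S5→S6)   ← first repeat (S6 seen earlier)
  step 5: S5  (read b: S6→S5)
  step 6: S6  (read a: S5→S6)
  step 7: S5  (read a: S6→S5)
  step 8: S0  (read b: S5→S0)
  step 9: S3  (read a: S0→S3)

The earliest repeat is at step j = 4: D is in S6, which it already visited at step i = 2.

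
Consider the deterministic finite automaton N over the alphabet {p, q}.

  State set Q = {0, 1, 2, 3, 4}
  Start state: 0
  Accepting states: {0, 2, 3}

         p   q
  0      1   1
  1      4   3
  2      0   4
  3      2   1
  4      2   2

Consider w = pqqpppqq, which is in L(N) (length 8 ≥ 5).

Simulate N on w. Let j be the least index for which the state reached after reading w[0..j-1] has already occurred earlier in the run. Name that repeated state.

Run of N on w = p q q p p p q q:
  step 0: 0  (start)
  step 1: 1  (read p: 0→1)
  step 2: 3  (read q: 1→3)
  step 3: 1  (read q: 3→1)   ← first repeat (1 seen earlier)
  step 4: 4  (read p: 1→4)
  step 5: 2  (read p: 4→2)
  step 6: 0  (read p: 2→0)
  step 7: 1  (read q: 0→1)
  step 8: 3  (read q: 1→3)

The earliest repeat is at step j = 3: N is in 1, which it already visited at step i = 1.
With |Q| = 5, pigeonhole forces a state repeat no later than step 5; the substring read between the first and second visits to that state can be pumped.

1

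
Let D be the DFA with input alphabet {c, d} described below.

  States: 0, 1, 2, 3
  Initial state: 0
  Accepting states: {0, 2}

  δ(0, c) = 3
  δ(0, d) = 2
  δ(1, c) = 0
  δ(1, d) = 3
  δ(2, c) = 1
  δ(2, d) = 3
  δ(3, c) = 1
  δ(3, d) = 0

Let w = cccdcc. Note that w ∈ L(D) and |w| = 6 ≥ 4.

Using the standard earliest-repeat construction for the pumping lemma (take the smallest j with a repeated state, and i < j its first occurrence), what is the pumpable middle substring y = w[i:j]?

Run of D on w = c c c d c c:
  step 0: 0  (start)
  step 1: 3  (read c: 0→3)
  step 2: 1  (read c: 3→1)
  step 3: 0  (read c: 1→0)   ← first repeat (0 seen earlier)
  step 4: 2  (read d: 0→2)
  step 5: 1  (read c: 2→1)
  step 6: 0  (read c: 1→0)

So i = 0, j = 3, giving x = w[0:0] = ε, y = w[0:3] = ccc, z = w[3:6] = dcc.
Check: |xy| = 3 ≤ 4 and |y| = 3 ≥ 1. Reading y takes D from 0 back to 0, so every xyⁱz is accepted.
Since D has 4 states, any run of length ≥ 4 visits 4+1 states, so by pigeonhole some state repeats within the first 4 steps — that repeat gives the pumpable loop.

ccc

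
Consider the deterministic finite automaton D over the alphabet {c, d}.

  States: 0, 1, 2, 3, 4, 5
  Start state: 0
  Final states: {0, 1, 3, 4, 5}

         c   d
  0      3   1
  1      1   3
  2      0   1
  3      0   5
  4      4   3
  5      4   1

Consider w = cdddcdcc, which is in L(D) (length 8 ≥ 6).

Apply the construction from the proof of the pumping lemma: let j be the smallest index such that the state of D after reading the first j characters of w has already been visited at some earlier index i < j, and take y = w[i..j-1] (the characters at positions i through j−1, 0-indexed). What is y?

Run of D on w = c d d d c d c c:
  step 0: 0  (start)
  step 1: 3  (read c: 0→3)
  step 2: 5  (read d: 3→5)
  step 3: 1  (read d: 5→1)
  step 4: 3  (read d: 1→3)   ← first repeat (3 seen earlier)
  step 5: 0  (read c: 3→0)
  step 6: 1  (read d: 0→1)
  step 7: 1  (read c: 1→1)
  step 8: 1  (read c: 1→1)

So i = 1, j = 4, giving x = w[0:1] = c, y = w[1:4] = ddd, z = w[4:8] = cdcc.
Check: |xy| = 4 ≤ 6 and |y| = 3 ≥ 1. Reading y takes D from 3 back to 3, so every xyⁱz is accepted.

ddd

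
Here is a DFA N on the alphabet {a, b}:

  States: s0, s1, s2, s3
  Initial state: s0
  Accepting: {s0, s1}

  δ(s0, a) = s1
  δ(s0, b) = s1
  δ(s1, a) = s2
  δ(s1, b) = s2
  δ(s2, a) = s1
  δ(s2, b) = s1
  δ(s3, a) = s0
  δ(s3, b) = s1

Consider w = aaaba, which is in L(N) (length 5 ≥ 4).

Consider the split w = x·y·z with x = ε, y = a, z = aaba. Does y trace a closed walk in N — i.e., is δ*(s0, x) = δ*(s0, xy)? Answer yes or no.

no

Run of N on the first 1 characters of w = a:
  step 0: s0  (start)
  step 1: s1  (read a: s0→s1)

After x (step 0): s0. After xy (step 1): s1.
They differ (s0 ≠ s1), so y is not a cycle from the state after x; this split is not the one the pumping-lemma construction produces, and pumping y need not keep the string in L(N).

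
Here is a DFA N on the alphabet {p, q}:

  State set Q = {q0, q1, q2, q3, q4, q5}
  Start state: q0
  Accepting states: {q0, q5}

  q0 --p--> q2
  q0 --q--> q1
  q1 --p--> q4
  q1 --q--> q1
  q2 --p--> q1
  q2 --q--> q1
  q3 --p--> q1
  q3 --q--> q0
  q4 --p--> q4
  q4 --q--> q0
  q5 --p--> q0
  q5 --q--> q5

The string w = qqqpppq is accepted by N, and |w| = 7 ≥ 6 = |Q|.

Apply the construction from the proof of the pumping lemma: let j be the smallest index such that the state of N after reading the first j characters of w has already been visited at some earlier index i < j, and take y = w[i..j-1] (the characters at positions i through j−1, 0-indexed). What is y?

Run of N on w = q q q p p p q:
  step 0: q0  (start)
  step 1: q1  (read q: q0→q1)
  step 2: q1  (read q: q1→q1)   ← first repeat (q1 seen earlier)
  step 3: q1  (read q: q1→q1)
  step 4: q4  (read p: q1→q4)
  step 5: q4  (read p: q4→q4)
  step 6: q4  (read p: q4→q4)
  step 7: q0  (read q: q4→q0)

So i = 1, j = 2, giving x = w[0:1] = q, y = w[1:2] = q, z = w[2:7] = qpppq.
Check: |xy| = 2 ≤ 6 and |y| = 1 ≥ 1. Reading y takes N from q1 back to q1, so every xyⁱz is accepted.
The DFA has 6 states, so the proof of the pumping lemma guarantees a repeated state among the first 6+1 visited; the segment between the two visits is the pumpable y.

q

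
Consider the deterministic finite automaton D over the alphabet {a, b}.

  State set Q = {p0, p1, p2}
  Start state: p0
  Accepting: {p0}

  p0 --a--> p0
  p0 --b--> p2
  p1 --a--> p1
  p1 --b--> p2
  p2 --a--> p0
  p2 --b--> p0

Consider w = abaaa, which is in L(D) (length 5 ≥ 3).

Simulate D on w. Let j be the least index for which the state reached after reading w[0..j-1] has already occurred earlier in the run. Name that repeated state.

Run of D on w = a b a a a:
  step 0: p0  (start)
  step 1: p0  (read a: p0→p0)   ← first repeat (p0 seen earlier)
  step 2: p2  (read b: p0→p2)
  step 3: p0  (read a: p2→p0)
  step 4: p0  (read a: p0→p0)
  step 5: p0  (read a: p0→p0)

The earliest repeat is at step j = 1: D is in p0, which it already visited at step i = 0.
Pumping length from the standard proof: p = 3 (the number of states). The repeated state found above gives |xy| = j ≤ 3 and |y| = j − i ≥ 1.

p0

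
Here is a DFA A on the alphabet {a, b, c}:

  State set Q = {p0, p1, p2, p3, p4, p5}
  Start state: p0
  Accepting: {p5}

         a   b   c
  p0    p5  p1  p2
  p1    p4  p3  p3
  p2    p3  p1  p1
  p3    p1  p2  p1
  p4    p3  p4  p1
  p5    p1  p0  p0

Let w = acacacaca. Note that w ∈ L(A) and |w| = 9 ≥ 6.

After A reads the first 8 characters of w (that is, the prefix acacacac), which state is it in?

p0

State sequence: p0 -a-> p5 -c-> p0 -a-> p5 -c-> p0 -a-> p5 -c-> p0 -a-> p5 -c-> p0

After reading 8 characters, A is in state p0.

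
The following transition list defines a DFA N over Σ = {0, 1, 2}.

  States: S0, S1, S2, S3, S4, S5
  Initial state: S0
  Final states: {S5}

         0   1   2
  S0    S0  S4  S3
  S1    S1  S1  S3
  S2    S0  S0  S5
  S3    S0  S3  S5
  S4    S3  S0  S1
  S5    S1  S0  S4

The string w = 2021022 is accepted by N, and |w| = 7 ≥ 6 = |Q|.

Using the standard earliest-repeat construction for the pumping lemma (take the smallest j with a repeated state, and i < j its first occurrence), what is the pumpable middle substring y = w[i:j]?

20

State sequence: S0 -2-> S3 -0-> S0 -2-> S3 -1-> S3 -0-> S0 -2-> S3 -2-> S5
First repeat at step 2: S0 was already visited.

So i = 0, j = 2, giving x = w[0:0] = ε, y = w[0:2] = 20, z = w[2:7] = 21022.
Check: |xy| = 2 ≤ 6 and |y| = 2 ≥ 1. Reading y takes N from S0 back to S0, so every xyⁱz is accepted.
Since N has 6 states, any run of length ≥ 6 visits 6+1 states, so by pigeonhole some state repeats within the first 6 steps — that repeat gives the pumpable loop.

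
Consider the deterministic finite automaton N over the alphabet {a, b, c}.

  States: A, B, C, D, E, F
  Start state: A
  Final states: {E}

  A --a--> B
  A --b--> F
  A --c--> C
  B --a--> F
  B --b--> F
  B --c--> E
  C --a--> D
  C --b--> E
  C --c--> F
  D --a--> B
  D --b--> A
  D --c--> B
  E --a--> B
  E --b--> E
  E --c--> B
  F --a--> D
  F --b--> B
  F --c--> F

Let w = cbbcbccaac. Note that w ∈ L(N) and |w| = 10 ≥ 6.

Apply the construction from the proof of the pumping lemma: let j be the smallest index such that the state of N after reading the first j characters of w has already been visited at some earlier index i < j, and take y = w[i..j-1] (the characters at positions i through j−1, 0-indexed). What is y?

b

State sequence: A -c-> C -b-> E -b-> E -c-> B -b-> F -c-> F -c-> F -a-> D -a-> B -c-> E
First repeat at step 3: E was already visited.

So i = 2, j = 3, giving x = w[0:2] = cb, y = w[2:3] = b, z = w[3:10] = cbccaac.
Check: |xy| = 3 ≤ 6 and |y| = 1 ≥ 1. Reading y takes N from E back to E, so every xyⁱz is accepted.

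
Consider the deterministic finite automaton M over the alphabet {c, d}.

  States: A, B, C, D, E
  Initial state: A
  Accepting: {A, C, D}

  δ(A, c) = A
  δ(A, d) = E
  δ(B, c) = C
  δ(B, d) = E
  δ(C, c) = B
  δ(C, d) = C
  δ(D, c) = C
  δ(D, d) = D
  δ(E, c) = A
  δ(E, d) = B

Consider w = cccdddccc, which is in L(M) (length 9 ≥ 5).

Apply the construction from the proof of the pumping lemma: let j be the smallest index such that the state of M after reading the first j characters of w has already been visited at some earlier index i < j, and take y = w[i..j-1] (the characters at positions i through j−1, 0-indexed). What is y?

Run of M on w = c c c d d d c c c:
  step 0: A  (start)
  step 1: A  (read c: A→A)   ← first repeat (A seen earlier)
  step 2: A  (read c: A→A)
  step 3: A  (read c: A→A)
  step 4: E  (read d: A→E)
  step 5: B  (read d: E→B)
  step 6: E  (read d: B→E)
  step 7: A  (read c: E→A)
  step 8: A  (read c: A→A)
  step 9: A  (read c: A→A)

So i = 0, j = 1, giving x = w[0:0] = ε, y = w[0:1] = c, z = w[1:9] = ccdddccc.
Check: |xy| = 1 ≤ 5 and |y| = 1 ≥ 1. Reading y takes M from A back to A, so every xyⁱz is accepted.

c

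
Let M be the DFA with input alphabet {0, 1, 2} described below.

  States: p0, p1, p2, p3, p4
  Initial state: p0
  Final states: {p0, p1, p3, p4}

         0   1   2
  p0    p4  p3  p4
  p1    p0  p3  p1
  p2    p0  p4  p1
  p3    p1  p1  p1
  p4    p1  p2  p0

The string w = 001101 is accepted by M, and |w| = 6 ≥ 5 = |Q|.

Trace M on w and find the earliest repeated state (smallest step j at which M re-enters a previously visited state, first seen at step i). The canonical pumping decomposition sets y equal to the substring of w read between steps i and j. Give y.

Run of M on w = 0 0 1 1 0 1:
  step 0: p0  (start)
  step 1: p4  (read 0: p0→p4)
  step 2: p1  (read 0: p4→p1)
  step 3: p3  (read 1: p1→p3)
  step 4: p1  (read 1: p3→p1)   ← first repeat (p1 seen earlier)
  step 5: p0  (read 0: p1→p0)
  step 6: p3  (read 1: p0→p3)

So i = 2, j = 4, giving x = w[0:2] = 00, y = w[2:4] = 11, z = w[4:6] = 01.
Check: |xy| = 4 ≤ 5 and |y| = 2 ≥ 1. Reading y takes M from p1 back to p1, so every xyⁱz is accepted.
The DFA has 5 states, so the proof of the pumping lemma guarantees a repeated state among the first 5+1 visited; the segment between the two visits is the pumpable y.

11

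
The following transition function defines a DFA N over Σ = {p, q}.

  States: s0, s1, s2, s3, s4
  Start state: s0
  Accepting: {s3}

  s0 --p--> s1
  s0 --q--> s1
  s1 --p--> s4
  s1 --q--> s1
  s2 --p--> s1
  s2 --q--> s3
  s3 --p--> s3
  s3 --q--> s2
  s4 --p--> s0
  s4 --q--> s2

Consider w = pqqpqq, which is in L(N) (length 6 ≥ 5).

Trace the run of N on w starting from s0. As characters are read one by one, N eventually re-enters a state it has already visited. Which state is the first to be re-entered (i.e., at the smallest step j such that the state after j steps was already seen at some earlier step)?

s1

State sequence: s0 -p-> s1 -q-> s1 -q-> s1 -p-> s4 -q-> s2 -q-> s3
First repeat at step 2: s1 was already visited.

The earliest repeat is at step j = 2: N is in s1, which it already visited at step i = 1.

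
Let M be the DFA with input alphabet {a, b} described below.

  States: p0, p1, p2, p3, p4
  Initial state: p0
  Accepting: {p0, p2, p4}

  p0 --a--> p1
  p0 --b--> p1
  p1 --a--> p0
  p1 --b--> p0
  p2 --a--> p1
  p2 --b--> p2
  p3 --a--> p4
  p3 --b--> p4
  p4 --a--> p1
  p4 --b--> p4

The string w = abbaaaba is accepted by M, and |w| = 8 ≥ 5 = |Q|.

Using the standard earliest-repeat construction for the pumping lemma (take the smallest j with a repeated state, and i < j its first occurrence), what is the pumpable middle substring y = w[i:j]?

ab

Run of M on w = a b b a a a b a:
  step 0: p0  (start)
  step 1: p1  (read a: p0→p1)
  step 2: p0  (read b: p1→p0)   ← first repeat (p0 seen earlier)
  step 3: p1  (read b: p0→p1)
  step 4: p0  (read a: p1→p0)
  step 5: p1  (read a: p0→p1)
  step 6: p0  (read a: p1→p0)
  step 7: p1  (read b: p0→p1)
  step 8: p0  (read a: p1→p0)

So i = 0, j = 2, giving x = w[0:0] = ε, y = w[0:2] = ab, z = w[2:8] = baaaba.
Check: |xy| = 2 ≤ 5 and |y| = 2 ≥ 1. Reading y takes M from p0 back to p0, so every xyⁱz is accepted.
Pumping length from the standard proof: p = 5 (the number of states). The repeated state found above gives |xy| = j ≤ 5 and |y| = j − i ≥ 1.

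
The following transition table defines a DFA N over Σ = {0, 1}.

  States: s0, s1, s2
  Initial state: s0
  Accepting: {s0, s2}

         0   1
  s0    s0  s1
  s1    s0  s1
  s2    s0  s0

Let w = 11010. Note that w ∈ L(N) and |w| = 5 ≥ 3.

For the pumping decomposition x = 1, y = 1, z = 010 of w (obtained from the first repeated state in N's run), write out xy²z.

111010

xy^2z = 1·1·1·010 = 111010.
Reading y = 1 takes N from s1 back to s1, so after x·y·y the machine is still in s1, and z then leads to the accepting state s0. Hence 111010 ∈ L(N).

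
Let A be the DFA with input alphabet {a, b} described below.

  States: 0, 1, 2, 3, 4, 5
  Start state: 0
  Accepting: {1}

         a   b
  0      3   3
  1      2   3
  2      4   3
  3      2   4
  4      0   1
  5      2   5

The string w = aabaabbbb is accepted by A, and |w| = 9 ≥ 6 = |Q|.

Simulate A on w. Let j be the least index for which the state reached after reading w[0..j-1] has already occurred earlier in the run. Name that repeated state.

Run of A on w = a a b a a b b b b:
  step 0: 0  (start)
  step 1: 3  (read a: 0→3)
  step 2: 2  (read a: 3→2)
  step 3: 3  (read b: 2→3)   ← first repeat (3 seen earlier)
  step 4: 2  (read a: 3→2)
  step 5: 4  (read a: 2→4)
  step 6: 1  (read b: 4→1)
  step 7: 3  (read b: 1→3)
  step 8: 4  (read b: 3→4)
  step 9: 1  (read b: 4→1)

The earliest repeat is at step j = 3: A is in 3, which it already visited at step i = 1.
Pumping length from the standard proof: p = 6 (the number of states). The repeated state found above gives |xy| = j ≤ 6 and |y| = j − i ≥ 1.

3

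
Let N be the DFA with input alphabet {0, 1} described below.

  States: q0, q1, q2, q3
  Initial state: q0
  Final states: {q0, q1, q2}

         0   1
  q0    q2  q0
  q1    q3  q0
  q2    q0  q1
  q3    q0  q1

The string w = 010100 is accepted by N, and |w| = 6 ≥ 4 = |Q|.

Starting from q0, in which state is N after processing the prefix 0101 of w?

State sequence: q0 -0-> q2 -1-> q1 -0-> q3 -1-> q1

After reading 4 characters, N is in state q1.

q1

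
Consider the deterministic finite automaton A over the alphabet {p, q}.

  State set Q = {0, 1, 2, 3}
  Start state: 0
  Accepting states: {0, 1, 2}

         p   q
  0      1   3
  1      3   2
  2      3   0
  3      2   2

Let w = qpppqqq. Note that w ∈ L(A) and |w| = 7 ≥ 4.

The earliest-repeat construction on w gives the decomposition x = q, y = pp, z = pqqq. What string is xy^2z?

xy^2z = q·pp·pp·pqqq = qpppppqqq.
Reading y = pp takes A from 3 back to 3, so after x·y·y the machine is still in 3, and z then leads to the accepting state 2. Hence qpppppqqq ∈ L(A).

qpppppqqq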